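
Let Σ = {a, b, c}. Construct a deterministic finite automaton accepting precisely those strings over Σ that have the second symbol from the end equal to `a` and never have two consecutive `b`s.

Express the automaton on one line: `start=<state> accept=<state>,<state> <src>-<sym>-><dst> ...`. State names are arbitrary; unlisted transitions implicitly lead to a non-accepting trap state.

start=S0 accept=S3,S4,S5 S0-a->S1 S0-b->S2 S0-c->S0 S1-a->S3 S1-b->S4 S1-c->S5 S2-a->S1 S2-b->S6 S2-c->S0 S3-a->S3 S3-b->S4 S3-c->S5 S4-a->S1 S4-b->S6 S4-c->S0 S5-a->S1 S5-b->S2 S5-c->S0 S6-a->S6 S6-b->S6 S6-c->S6

Run two small machines in parallel and take their product. One (13 states) tracks the last 2 symbols read; the other (3 states) tracks partial matches of the forbidden pattern `bb`. Each combined state is a pair, one component from each; accept when both components accept. Minimizing collapses redundant product states.
A 7-state machine:
        a   b   c  
>  S0   S1  S2  S0 
   S1   S3  S4  S5 
   S2   S1  S6  S0 
 * S3   S3  S4  S5 
 * S4   S1  S6  S0 
 * S5   S1  S2  S0 
   S6   S6  S6  S6 
(> = start, * = accepting)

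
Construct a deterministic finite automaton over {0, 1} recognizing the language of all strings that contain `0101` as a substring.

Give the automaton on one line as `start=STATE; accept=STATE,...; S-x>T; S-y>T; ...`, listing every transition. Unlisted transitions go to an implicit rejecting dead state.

start=A; accept=E; A-0>B; A-1>A; B-0>B; B-1>C; C-0>D; C-1>A; D-0>B; D-1>E; E-0>E; E-1>E

Track how much of `0101` has been matched so far: state A is no progress, E is the absorbing accept state reached once `0101` has occurred. Intermediate states record partial matches; on a mismatch, fall back to the longest reusable overlap.
       0  1 
>  A   B  A 
   B   B  C 
   C   D  A 
   D   B  E 
 * E   E  E 
(> = start, * = accepting)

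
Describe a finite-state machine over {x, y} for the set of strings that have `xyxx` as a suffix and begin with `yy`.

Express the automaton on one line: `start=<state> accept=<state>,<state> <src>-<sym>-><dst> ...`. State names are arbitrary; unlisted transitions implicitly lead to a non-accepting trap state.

Run two small machines in parallel and take their product. One (5 states) tracks how much of the suffix `xyxx` has currently been matched; the other (4 states) tracks whether the input so far still matches the prefix `yy`. Each combined state is a pair, one component from each; accept when both components accept. Minimizing collapses redundant product states.
8 states suffice.
        x   y  
>  s0   s1  s2 
   s1   s1  s1 
   s2   s1  s3 
   s3   s4  s3 
   s4   s4  s5 
   s5   s6  s3 
   s6   s7  s5 
 * s7   s4  s5 
(> = start, * = accepting)

start=s0 accept=s7 s0-x->s1 s0-y->s2 s1-x->s1 s1-y->s1 s2-x->s1 s2-y->s3 s3-x->s4 s3-y->s3 s4-x->s4 s4-y->s5 s5-x->s6 s5-y->s3 s6-x->s7 s6-y->s5 s7-x->s4 s7-y->s5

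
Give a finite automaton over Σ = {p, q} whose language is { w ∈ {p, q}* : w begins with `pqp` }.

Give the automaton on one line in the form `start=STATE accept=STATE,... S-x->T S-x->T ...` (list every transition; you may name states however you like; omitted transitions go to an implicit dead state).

start=S0 accept=S3 S0-p->S1 S0-q->S4 S1-p->S4 S1-q->S2 S2-p->S3 S2-q->S4 S3-p->S3 S3-q->S3 S4-p->S4 S4-q->S4

Check the first 3 symbols one by one: S0 through S2 record how many have matched `pqp` so far; any wrong symbol goes to the dead state S4. After all 3 match we enter the accepting sink S3.
A 5-state machine:
        p   q  
>  S0   S1  S4 
   S1   S4  S2 
   S2   S3  S4 
 * S3   S3  S3 
   S4   S4  S4 
(> = start, * = accepting)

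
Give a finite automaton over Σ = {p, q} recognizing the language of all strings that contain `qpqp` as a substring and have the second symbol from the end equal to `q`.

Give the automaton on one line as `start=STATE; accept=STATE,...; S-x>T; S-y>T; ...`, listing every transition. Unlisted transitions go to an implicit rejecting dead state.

Run two small machines in parallel and take their product. One (5 states) tracks whether and how much of `qpqp` has been seen; the other (7 states) tracks the last 2 symbols read. Each combined state is a pair, one component from each; accept when both components accept.
With 12 states:
          p    q  
>  S0     S1   S2 
   S1     S3   S4 
   S2     S5   S6 
   S3     S3   S4 
   S4     S5   S6 
   S5     S3   S7 
   S6     S5   S6 
   S7     S8   S6 
 * S8     S9  S10 
   S9     S9  S10 
   S10    S8  S11 
 * S11    S8  S11 
(> = start, * = accepting)

start=S0; accept=S8,S11; S0-p>S1; S0-q>S2; S1-p>S3; S1-q>S4; S2-p>S5; S2-q>S6; S3-p>S3; S3-q>S4; S4-p>S5; S4-q>S6; S5-p>S3; S5-q>S7; S6-p>S5; S6-q>S6; S7-p>S8; S7-q>S6; S8-p>S9; S8-q>S10; S9-p>S9; S9-q>S10; S10-p>S8; S10-q>S11; S11-p>S8; S11-q>S11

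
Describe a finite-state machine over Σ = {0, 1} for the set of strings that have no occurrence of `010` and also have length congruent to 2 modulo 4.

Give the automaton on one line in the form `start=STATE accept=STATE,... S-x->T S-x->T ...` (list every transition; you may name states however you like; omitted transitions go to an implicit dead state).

Handle the two conditions separately and then intersect. One (4 states) tracks partial matches of the forbidden pattern `010`; the other (4 states) tracks the input length modulo 4. Each combined state is a pair, one component from each; accept when both components accept. Equivalent product states are then merged.
          0    1  
>  s0     s1   s2 
   s1     s3   s4 
   s2     s3   s5 
 * s3     s6   s7 
 * s4     s8   s9 
 * s5     s6   s9 
   s6    s10  s11 
   s7     s8   s0 
   s8     s8   s8 
   s9    s10   s0 
   s10    s1  s12 
   s11    s8   s2 
   s12    s8   s5 
(> = start, * = accepting)

start=s0 accept=s3,s4,s5 s0-0->s1 s0-1->s2 s1-0->s3 s1-1->s4 s2-0->s3 s2-1->s5 s3-0->s6 s3-1->s7 s4-0->s8 s4-1->s9 s5-0->s6 s5-1->s9 s6-0->s10 s6-1->s11 s7-0->s8 s7-1->s0 s8-0->s8 s8-1->s8 s9-0->s10 s9-1->s0 s10-0->s1 s10-1->s12 s11-0->s8 s11-1->s2 s12-0->s8 s12-1->s5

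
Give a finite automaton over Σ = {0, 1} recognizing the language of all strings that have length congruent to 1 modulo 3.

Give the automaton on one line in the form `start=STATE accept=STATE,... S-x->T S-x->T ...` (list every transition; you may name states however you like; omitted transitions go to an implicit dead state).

start=q0 accept=q1 q0-0->q1 q0-1->q1 q1-0->q2 q1-1->q2 q2-0->q0 q2-1->q0

Count input length modulo 3: every symbol advances one step around the cycle q0 → q1 → q2 → q0. Accept at q1.
3 states suffice.
        0   1  
>  q0   q1  q1 
 * q1   q2  q2 
   q2   q0  q0 
(> = start, * = accepting)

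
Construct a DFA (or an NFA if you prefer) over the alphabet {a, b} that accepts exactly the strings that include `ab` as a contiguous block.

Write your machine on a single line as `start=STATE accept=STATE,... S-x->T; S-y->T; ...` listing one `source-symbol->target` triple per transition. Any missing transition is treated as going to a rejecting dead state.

Track how much of `ab` has been matched so far: state S0 is no progress, S2 is the absorbing accept state reached once `ab` has occurred. Intermediate states record partial matches; on a mismatch, fall back to the longest reusable overlap.
With 3 states:
        a   b  
>  S0   S1  S0 
   S1   S1  S2 
 * S2   S2  S2 
(> = start, * = accepting)

start=S0; accept=S2; S0-a->S1; S0-b->S0; S1-a->S1; S1-b->S2; S2-a->S2; S2-b->S2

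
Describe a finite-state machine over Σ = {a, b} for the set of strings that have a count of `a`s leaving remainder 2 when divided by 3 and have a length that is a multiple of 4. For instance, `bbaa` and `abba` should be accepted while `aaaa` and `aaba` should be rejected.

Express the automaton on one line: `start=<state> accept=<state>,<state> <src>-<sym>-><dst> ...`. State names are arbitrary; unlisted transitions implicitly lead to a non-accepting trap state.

start=s0 accept=s10 s0-a->s1 s0-b->s2 s1-a->s3 s1-b->s4 s2-a->s4 s2-b->s5 s3-a->s6 s3-b->s7 s4-a->s7 s4-b->s8 s5-a->s8 s5-b->s6 s6-a->s9 s6-b->s0 s7-a->s0 s7-b->s10 s8-a->s10 s8-b->s9 s9-a->s11 s9-b->s1 s10-a->s2 s10-b->s11 s11-a->s5 s11-b->s3

Run two small machines in parallel and take their product. The first has 3 states tracking the count of `a`s modulo 3; the second has 4 states tracking the input length modulo 4. A product state is a pair (one from each), accepting exactly when both do.
With 12 states:
          a    b  
>  s0     s1   s2 
   s1     s3   s4 
   s2     s4   s5 
   s3     s6   s7 
   s4     s7   s8 
   s5     s8   s6 
   s6     s9   s0 
   s7     s0  s10 
   s8    s10   s9 
   s9    s11   s1 
 * s10    s2  s11 
   s11    s5   s3 
(> = start, * = accepting)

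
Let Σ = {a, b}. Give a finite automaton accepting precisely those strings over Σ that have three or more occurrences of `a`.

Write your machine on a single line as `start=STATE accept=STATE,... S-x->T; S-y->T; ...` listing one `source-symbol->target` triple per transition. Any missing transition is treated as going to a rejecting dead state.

Only the number of `a`s matters, and only up to 4. Make a chain S0 → S1 → S2 → S3 → S4 advanced by each `a` (with S4 absorbing); every other symbol self-loops. The accepting set is {S3, S4}.
With 5 states:
        a   b  
>  S0   S1  S0 
   S1   S2  S1 
   S2   S3  S2 
 * S3   S4  S3 
 * S4   S4  S4 
(> = start, * = accepting)

start=S0; accept=S3,S4; S0-a->S1; S0-b->S0; S1-a->S2; S1-b->S1; S2-a->S3; S2-b->S2; S3-a->S4; S3-b->S3; S4-a->S4; S4-b->S4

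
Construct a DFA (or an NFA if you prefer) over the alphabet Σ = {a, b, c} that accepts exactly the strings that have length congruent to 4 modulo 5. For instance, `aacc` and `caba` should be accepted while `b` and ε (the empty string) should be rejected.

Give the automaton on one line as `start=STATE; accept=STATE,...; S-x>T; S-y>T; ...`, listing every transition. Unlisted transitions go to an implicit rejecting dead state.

Only the length mod 5 matters, so use a 5-cycle: from any state, every input symbol moves to the next state, wrapping s4 back to s0. Mark s4 accepting.
With 5 states:
        a   b   c  
>  s0   s1  s1  s1 
   s1   s2  s2  s2 
   s2   s3  s3  s3 
   s3   s4  s4  s4 
 * s4   s0  s0  s0 
(> = start, * = accepting)

start=s0; accept=s4; s0-a>s1; s0-b>s1; s0-c>s1; s1-a>s2; s1-b>s2; s1-c>s2; s2-a>s3; s2-b>s3; s2-c>s3; s3-a>s4; s3-b>s4; s3-c>s4; s4-a>s0; s4-b>s0; s4-c>s0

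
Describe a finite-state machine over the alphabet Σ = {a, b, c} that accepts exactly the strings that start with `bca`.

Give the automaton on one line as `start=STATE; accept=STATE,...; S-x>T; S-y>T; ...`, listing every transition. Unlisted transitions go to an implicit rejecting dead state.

Walk along `bca` while the input agrees: from q0 take `b` to q1, and so on. Any deviation drops to the rejecting sink q4. Once q3 is reached the prefix is confirmed and every continuation is accepted.
With 5 states:
        a   b   c  
>  q0   q4  q1  q4 
   q1   q4  q4  q2 
   q2   q3  q4  q4 
 * q3   q3  q3  q3 
   q4   q4  q4  q4 
(> = start, * = accepting)

start=q0; accept=q3; q0-a>q4; q0-b>q1; q0-c>q4; q1-a>q4; q1-b>q4; q1-c>q2; q2-a>q3; q2-b>q4; q2-c>q4; q3-a>q3; q3-b>q3; q3-c>q3; q4-a>q4; q4-b>q4; q4-c>q4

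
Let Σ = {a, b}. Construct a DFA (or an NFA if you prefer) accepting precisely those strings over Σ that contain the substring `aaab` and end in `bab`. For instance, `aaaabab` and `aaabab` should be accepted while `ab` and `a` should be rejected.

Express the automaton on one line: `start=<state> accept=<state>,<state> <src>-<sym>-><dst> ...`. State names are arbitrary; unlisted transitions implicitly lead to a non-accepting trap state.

start=S0 accept=S10 S0-a->S1 S0-b->S2 S1-a->S3 S1-b->S2 S2-a->S4 S2-b->S2 S3-a->S5 S3-b->S2 S4-a->S3 S4-b->S6 S5-a->S5 S5-b->S7 S6-a->S4 S6-b->S2 S7-a->S8 S7-b->S7 S8-a->S9 S8-b->S10 S9-a->S9 S9-b->S7 S10-a->S8 S10-b->S7

Handle the two conditions separately and then intersect. The first has 5 states tracking whether and how much of `aaab` has been seen; the second has 4 states tracking how much of the suffix `bab` has currently been matched. A product state is a pair (one from each), accepting exactly when both do.
With 11 states:
          a    b  
>  S0     S1   S2 
   S1     S3   S2 
   S2     S4   S2 
   S3     S5   S2 
   S4     S3   S6 
   S5     S5   S7 
   S6     S4   S2 
   S7     S8   S7 
   S8     S9  S10 
   S9     S9   S7 
 * S10    S8   S7 
(> = start, * = accepting)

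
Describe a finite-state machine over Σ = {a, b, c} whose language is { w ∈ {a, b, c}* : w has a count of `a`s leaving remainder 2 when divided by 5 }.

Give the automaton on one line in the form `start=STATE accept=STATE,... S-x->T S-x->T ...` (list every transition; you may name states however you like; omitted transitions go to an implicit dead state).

Keep the running count of `a`s modulo 5: each `a` advances along the cycle q0 → q1 → q2 → q3 → q4 → q0 while other symbols loop. Accept at q2.
With 5 states:
        a   b   c  
>  q0   q1  q0  q0 
   q1   q2  q1  q1 
 * q2   q3  q2  q2 
   q3   q4  q3  q3 
   q4   q0  q4  q4 
(> = start, * = accepting)

start=q0 accept=q2 q0-a->q1 q0-b->q0 q0-c->q0 q1-a->q2 q1-b->q1 q1-c->q1 q2-a->q3 q2-b->q2 q2-c->q2 q3-a->q4 q3-b->q3 q3-c->q3 q4-a->q0 q4-b->q4 q4-c->q4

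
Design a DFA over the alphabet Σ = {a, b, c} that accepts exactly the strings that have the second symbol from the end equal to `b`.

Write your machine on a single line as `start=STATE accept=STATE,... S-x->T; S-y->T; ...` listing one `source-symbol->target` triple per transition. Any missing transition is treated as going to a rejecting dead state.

A DFA must remember the last 2 symbols (since which symbol is second-to-last isn't known until the input ends). Use one state per possible window of the last ≤2 symbols; accept from those whose window starts with `b`.
A 13-state machine:
          a    b    c  
>  s0     s1   s2   s3 
   s1     s4   s5   s6 
   s2     s7   s8   s9 
   s3    s10  s11  s12 
   s4     s4   s5   s6 
   s5     s7   s8   s9 
   s6    s10  s11  s12 
 * s7     s4   s5   s6 
 * s8     s7   s8   s9 
 * s9    s10  s11  s12 
   s10    s4   s5   s6 
   s11    s7   s8   s9 
   s12   s10  s11  s12 
(> = start, * = accepting)

start=s0; accept=s7,s8,s9; s0-a->s1; s0-b->s2; s0-c->s3; s1-a->s4; s1-b->s5; s1-c->s6; s2-a->s7; s2-b->s8; s2-c->s9; s3-a->s10; s3-b->s11; s3-c->s12; s4-a->s4; s4-b->s5; s4-c->s6; s5-a->s7; s5-b->s8; s5-c->s9; s6-a->s10; s6-b->s11; s6-c->s12; s7-a->s4; s7-b->s5; s7-c->s6; s8-a->s7; s8-b->s8; s8-c->s9; s9-a->s10; s9-b->s11; s9-c->s12; s10-a->s4; s10-b->s5; s10-c->s6; s11-a->s7; s11-b->s8; s11-c->s9; s12-a->s10; s12-b->s11; s12-c->s12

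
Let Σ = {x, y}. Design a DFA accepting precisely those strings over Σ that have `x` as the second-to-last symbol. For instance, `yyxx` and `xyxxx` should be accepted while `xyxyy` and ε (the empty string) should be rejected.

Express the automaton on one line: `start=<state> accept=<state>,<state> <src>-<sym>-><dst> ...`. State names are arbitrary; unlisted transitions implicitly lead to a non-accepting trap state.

start=S0 accept=S3,S4 S0-x->S1 S0-y->S2 S1-x->S3 S1-y->S4 S2-x->S5 S2-y->S6 S3-x->S3 S3-y->S4 S4-x->S5 S4-y->S6 S5-x->S3 S5-y->S4 S6-x->S5 S6-y->S6

A DFA must remember the last 2 symbols (since which symbol is second-to-last isn't known until the input ends). Use one state per possible window of the last ≤2 symbols; accept from those whose window starts with `x`.
7 states suffice.
        x   y  
>  S0   S1  S2 
   S1   S3  S4 
   S2   S5  S6 
 * S3   S3  S4 
 * S4   S5  S6 
   S5   S3  S4 
   S6   S5  S6 
(> = start, * = accepting)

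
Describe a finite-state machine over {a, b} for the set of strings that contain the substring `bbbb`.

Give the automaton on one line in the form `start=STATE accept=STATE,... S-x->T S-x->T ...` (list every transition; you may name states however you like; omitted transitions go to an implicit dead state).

start=S0 accept=S4 S0-a->S0 S0-b->S1 S1-a->S0 S1-b->S2 S2-a->S0 S2-b->S3 S3-a->S0 S3-b->S4 S4-a->S4 S4-b->S4

Track how much of `bbbb` has been matched so far: state S0 is no progress, S4 is the absorbing accept state reached once `bbbb` has occurred. Intermediate states record partial matches; on a mismatch, fall back to the longest reusable overlap.
A 5-state machine:
        a   b  
>  S0   S0  S1 
   S1   S0  S2 
   S2   S0  S3 
   S3   S0  S4 
 * S4   S4  S4 
(> = start, * = accepting)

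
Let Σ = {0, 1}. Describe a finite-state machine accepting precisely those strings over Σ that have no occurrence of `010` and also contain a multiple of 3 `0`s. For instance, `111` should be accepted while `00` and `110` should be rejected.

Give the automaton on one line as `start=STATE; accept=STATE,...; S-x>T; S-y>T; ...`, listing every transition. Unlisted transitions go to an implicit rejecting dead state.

start=q0; accept=q0,q4,q8; q0-0>q1; q0-1>q0; q1-0>q2; q1-1>q3; q2-0>q4; q2-1>q5; q3-0>q6; q3-1>q7; q4-0>q1; q4-1>q8; q5-0>q6; q5-1>q9; q6-0>q6; q6-1>q6; q7-0>q2; q7-1>q7; q8-0>q6; q8-1>q0; q9-0>q4; q9-1>q9

Build one automaton per condition and run them in lockstep. One (4 states) tracks partial matches of the forbidden pattern `010`; the other (3 states) tracks the count of `0`s modulo 3. Each combined state is a pair, one component from each; accept when both components accept. Equivalent product states are then merged.
A 10-state machine:
        0   1  
>* q0   q1  q0 
   q1   q2  q3 
   q2   q4  q5 
   q3   q6  q7 
 * q4   q1  q8 
   q5   q6  q9 
   q6   q6  q6 
   q7   q2  q7 
 * q8   q6  q0 
   q9   q4  q9 
(> = start, * = accepting)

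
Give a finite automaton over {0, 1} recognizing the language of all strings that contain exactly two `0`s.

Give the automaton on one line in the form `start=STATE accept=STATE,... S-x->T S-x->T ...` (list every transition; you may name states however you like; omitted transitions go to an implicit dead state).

Only the number of `0`s matters, and only up to 3. Make a chain S0 → S1 → S2 → S3 advanced by each `0` (with S3 absorbing); every other symbol self-loops. The accepting set is {S2}.
With 4 states:
        0   1  
>  S0   S1  S0 
   S1   S2  S1 
 * S2   S3  S2 
   S3   S3  S3 
(> = start, * = accepting)

start=S0 accept=S2 S0-0->S1 S0-1->S0 S1-0->S2 S1-1->S1 S2-0->S3 S2-1->S2 S3-0->S3 S3-1->S3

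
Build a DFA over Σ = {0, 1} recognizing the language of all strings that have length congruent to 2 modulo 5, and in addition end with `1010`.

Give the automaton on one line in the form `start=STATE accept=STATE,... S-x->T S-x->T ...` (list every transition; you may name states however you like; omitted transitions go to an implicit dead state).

Run two small machines in parallel and take their product. The first has 5 states tracking the input length modulo 5; the second has 5 states tracking how much of the suffix `1010` has currently been matched. A product state is a pair (one from each), accepting exactly when both do. Equivalent product states are then merged.
       0  1 
>  A   B  B 
   B   C  C 
   C   D  D 
   D   E  F 
   E   A  A 
   F   G  A 
   G   B  H 
   H   I  C 
 * I   D  D 
(> = start, * = accepting)

start=A accept=I A-0->B A-1->B B-0->C B-1->C C-0->D C-1->D D-0->E D-1->F E-0->A E-1->A F-0->G F-1->A G-0->B G-1->H H-0->I H-1->C I-0->D I-1->D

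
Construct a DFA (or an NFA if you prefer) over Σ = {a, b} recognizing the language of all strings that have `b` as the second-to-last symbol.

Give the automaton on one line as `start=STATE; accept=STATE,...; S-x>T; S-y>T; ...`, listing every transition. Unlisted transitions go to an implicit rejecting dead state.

start=s0; accept=s5,s6; s0-a>s1; s0-b>s2; s1-a>s3; s1-b>s4; s2-a>s5; s2-b>s6; s3-a>s3; s3-b>s4; s4-a>s5; s4-b>s6; s5-a>s3; s5-b>s4; s6-a>s5; s6-b>s6

Because acceptance depends on a position counted from the end, the machine has to buffer the most recent 2 symbols. Make each state the string of the last up-to-2 symbols read; on input `x` shift the window left and append `x`. Accept when the buffered window has length 2 and begins with `b`.
A 7-state machine:
        a   b  
>  s0   s1  s2 
   s1   s3  s4 
   s2   s5  s6 
   s3   s3  s4 
   s4   s5  s6 
 * s5   s3  s4 
 * s6   s5  s6 
(> = start, * = accepting)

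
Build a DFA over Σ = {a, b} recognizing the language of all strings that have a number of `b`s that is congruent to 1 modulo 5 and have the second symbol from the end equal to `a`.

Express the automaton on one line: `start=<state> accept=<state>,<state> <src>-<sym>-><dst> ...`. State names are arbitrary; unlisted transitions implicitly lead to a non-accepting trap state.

start=q0 accept=q3,q6 q0-a->q1 q0-b->q2 q1-a->q1 q1-b->q3 q2-a->q4 q2-b->q5 q3-a->q4 q3-b->q5 q4-a->q6 q4-b->q5 q5-a->q5 q5-b->q7 q6-a->q6 q6-b->q5 q7-a->q7 q7-b->q8 q8-a->q8 q8-b->q0

Build one automaton per condition and run them in lockstep. The first has 5 states tracking the count of `b`s modulo 5; the second has 7 states tracking the last 2 symbols read. A product state is a pair (one from each), accepting exactly when both do. Minimizing collapses redundant product states.
        a   b  
>  q0   q1  q2 
   q1   q1  q3 
   q2   q4  q5 
 * q3   q4  q5 
   q4   q6  q5 
   q5   q5  q7 
 * q6   q6  q5 
   q7   q7  q8 
   q8   q8  q0 
(> = start, * = accepting)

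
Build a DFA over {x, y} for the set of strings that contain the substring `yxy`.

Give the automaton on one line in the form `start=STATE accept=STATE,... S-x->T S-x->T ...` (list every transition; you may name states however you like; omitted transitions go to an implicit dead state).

Track how much of `yxy` has been matched so far: state q0 is no progress, q3 is the absorbing accept state reached once `yxy` has occurred. Intermediate states record partial matches; on a mismatch, fall back to the longest reusable overlap.
With 4 states:
        x   y  
>  q0   q0  q1 
   q1   q2  q1 
   q2   q0  q3 
 * q3   q3  q3 
(> = start, * = accepting)

start=q0 accept=q3 q0-x->q0 q0-y->q1 q1-x->q2 q1-y->q1 q2-x->q0 q2-y->q3 q3-x->q3 q3-y->q3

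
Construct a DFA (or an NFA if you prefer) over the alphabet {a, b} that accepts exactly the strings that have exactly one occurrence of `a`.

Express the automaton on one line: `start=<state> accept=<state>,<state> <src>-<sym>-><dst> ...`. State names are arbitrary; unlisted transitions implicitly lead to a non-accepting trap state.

Count `a`s, saturating at 2: state q0 means no `a` yet, q1 means one `a` seen, q2 means more than one. Each `a` increments (capped at q2); other symbols loop. Accept from {q1}.
A 3-state machine:
        a   b  
>  q0   q1  q0 
 * q1   q2  q1 
   q2   q2  q2 
(> = start, * = accepting)

start=q0 accept=q1 q0-a->q1 q0-b->q0 q1-a->q2 q1-b->q1 q2-a->q2 q2-b->q2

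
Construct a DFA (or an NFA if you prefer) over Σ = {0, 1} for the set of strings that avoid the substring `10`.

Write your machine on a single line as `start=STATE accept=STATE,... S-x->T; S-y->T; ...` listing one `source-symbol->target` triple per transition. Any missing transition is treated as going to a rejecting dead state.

Track partial matches of the forbidden pattern `10`. State q2 is a dead state reached once `10` has occurred; every other state accepts. q0 means no part of `10` is currently matched.
        0   1  
>* q0   q0  q1 
 * q1   q2  q1 
   q2   q2  q2 
(> = start, * = accepting)

start=q0; accept=q0,q1; q0-0->q0; q0-1->q1; q1-0->q2; q1-1->q1; q2-0->q2; q2-1->q2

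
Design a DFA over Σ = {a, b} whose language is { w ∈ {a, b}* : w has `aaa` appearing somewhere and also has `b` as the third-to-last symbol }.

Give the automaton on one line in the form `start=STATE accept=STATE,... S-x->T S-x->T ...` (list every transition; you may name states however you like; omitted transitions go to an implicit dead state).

Run two small machines in parallel and take their product. One (4 states) tracks whether and how much of `aaa` has been seen; the other (15 states) tracks the last 3 symbols read. Each combined state is a pair, one component from each; accept when both components accept. After merging equivalent states the machine shrinks.
With 11 states:
          a    b  
>  q0     q1   q0 
   q1     q2   q0 
   q2     q3   q0 
   q3     q3   q4 
   q4     q5   q6 
   q5     q7   q8 
   q6     q9  q10 
 * q7     q3   q4 
 * q8     q5   q6 
 * q9     q7   q8 
 * q10    q9  q10 
(> = start, * = accepting)

start=q0 accept=q7,q8,q9,q10 q0-a->q1 q0-b->q0 q1-a->q2 q1-b->q0 q2-a->q3 q2-b->q0 q3-a->q3 q3-b->q4 q4-a->q5 q4-b->q6 q5-a->q7 q5-b->q8 q6-a->q9 q6-b->q10 q7-a->q3 q7-b->q4 q8-a->q5 q8-b->q6 q9-a->q7 q9-b->q8 q10-a->q9 q10-b->q10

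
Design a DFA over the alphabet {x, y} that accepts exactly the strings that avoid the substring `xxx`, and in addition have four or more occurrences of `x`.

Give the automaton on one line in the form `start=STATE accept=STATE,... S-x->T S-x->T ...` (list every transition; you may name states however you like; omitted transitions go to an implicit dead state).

start=s0 accept=s11,s13,s14,s15,s16,s17 s0-x->s1 s0-y->s0 s1-x->s2 s1-y->s3 s2-x->s4 s2-y->s5 s3-x->s6 s3-y->s3 s4-x->s7 s4-y->s4 s5-x->s8 s5-y->s5 s6-x->s9 s6-y->s5 s7-x->s10 s7-y->s7 s8-x->s11 s8-y->s12 s9-x->s7 s9-y->s12 s10-x->s10 s10-y->s10 s11-x->s10 s11-y->s13 s12-x->s14 s12-y->s12 s13-x->s15 s13-y->s13 s14-x->s16 s14-y->s13 s15-x->s16 s15-y->s17 s16-x->s10 s16-y->s17 s17-x->s15 s17-y->s17

Handle the two conditions separately and then intersect. One (4 states) tracks partial matches of the forbidden pattern `xxx`; the other (6 states) tracks the count of `x`s, saturating at 5. Each combined state is a pair, one component from each; accept when both components accept.
18 states suffice.
          x    y  
>  s0     s1   s0 
   s1     s2   s3 
   s2     s4   s5 
   s3     s6   s3 
   s4     s7   s4 
   s5     s8   s5 
   s6     s9   s5 
   s7    s10   s7 
   s8    s11  s12 
   s9     s7  s12 
   s10   s10  s10 
 * s11   s10  s13 
   s12   s14  s12 
 * s13   s15  s13 
 * s14   s16  s13 
 * s15   s16  s17 
 * s16   s10  s17 
 * s17   s15  s17 
(> = start, * = accepting)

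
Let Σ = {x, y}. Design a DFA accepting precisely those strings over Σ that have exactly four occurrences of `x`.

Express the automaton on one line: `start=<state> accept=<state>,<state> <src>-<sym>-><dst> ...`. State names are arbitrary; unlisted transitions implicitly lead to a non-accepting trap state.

start=S0 accept=S4 S0-x->S1 S0-y->S0 S1-x->S2 S1-y->S1 S2-x->S3 S2-y->S2 S3-x->S4 S3-y->S3 S4-x->S5 S4-y->S4 S5-x->S5 S5-y->S5

Only the number of `x`s matters, and only up to 5. Make a chain S0 → S1 → S2 → S3 → S4 → S5 advanced by each `x` (with S5 absorbing); every other symbol self-loops. The accepting set is {S4}.
With 6 states:
        x   y  
>  S0   S1  S0 
   S1   S2  S1 
   S2   S3  S2 
   S3   S4  S3 
 * S4   S5  S4 
   S5   S5  S5 
(> = start, * = accepting)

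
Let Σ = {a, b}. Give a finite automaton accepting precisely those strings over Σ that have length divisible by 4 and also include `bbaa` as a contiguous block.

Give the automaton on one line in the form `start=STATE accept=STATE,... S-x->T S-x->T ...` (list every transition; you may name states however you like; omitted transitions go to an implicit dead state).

Run two small machines in parallel and take their product. The first has 4 states tracking the input length modulo 4; the second has 5 states tracking whether and how much of `bbaa` has been seen. A product state is a pair (one from each), accepting exactly when both do.
20 states suffice.
          a    b  
>  q0     q1   q2 
   q1     q3   q4 
   q2     q3   q5 
   q3     q6   q7 
   q4     q6   q8 
   q5     q9   q8 
   q6     q0  q10 
   q7     q0  q11 
   q8    q12  q11 
   q9    q13  q10 
   q10    q1  q14 
   q11   q15  q14 
   q12   q16   q2 
 * q13   q16  q16 
   q14   q17   q5 
   q15   q18   q4 
   q16   q18  q18 
   q17   q19   q7 
   q18   q19  q19 
   q19   q13  q13 
(> = start, * = accepting)

start=q0 accept=q13 q0-a->q1 q0-b->q2 q1-a->q3 q1-b->q4 q2-a->q3 q2-b->q5 q3-a->q6 q3-b->q7 q4-a->q6 q4-b->q8 q5-a->q9 q5-b->q8 q6-a->q0 q6-b->q10 q7-a->q0 q7-b->q11 q8-a->q12 q8-b->q11 q9-a->q13 q9-b->q10 q10-a->q1 q10-b->q14 q11-a->q15 q11-b->q14 q12-a->q16 q12-b->q2 q13-a->q16 q13-b->q16 q14-a->q17 q14-b->q5 q15-a->q18 q15-b->q4 q16-a->q18 q16-b->q18 q17-a->q19 q17-b->q7 q18-a->q19 q18-b->q19 q19-a->q13 q19-b->q13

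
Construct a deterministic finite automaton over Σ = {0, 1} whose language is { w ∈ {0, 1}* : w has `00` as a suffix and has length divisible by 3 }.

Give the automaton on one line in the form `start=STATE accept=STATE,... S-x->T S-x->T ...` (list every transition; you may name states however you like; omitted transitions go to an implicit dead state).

start=s0 accept=s6 s0-0->s1 s0-1->s2 s1-0->s3 s1-1->s4 s2-0->s5 s2-1->s4 s3-0->s6 s3-1->s0 s4-0->s7 s4-1->s0 s5-0->s6 s5-1->s0 s6-0->s8 s6-1->s2 s7-0->s8 s7-1->s2 s8-0->s3 s8-1->s4

Build one automaton per condition and run them in lockstep. The first has 3 states tracking how much of the suffix `00` has currently been matched; the second has 3 states tracking the input length modulo 3. A product state is a pair (one from each), accepting exactly when both do.
With 9 states:
        0   1  
>  s0   s1  s2 
   s1   s3  s4 
   s2   s5  s4 
   s3   s6  s0 
   s4   s7  s0 
   s5   s6  s0 
 * s6   s8  s2 
   s7   s8  s2 
   s8   s3  s4 
(> = start, * = accepting)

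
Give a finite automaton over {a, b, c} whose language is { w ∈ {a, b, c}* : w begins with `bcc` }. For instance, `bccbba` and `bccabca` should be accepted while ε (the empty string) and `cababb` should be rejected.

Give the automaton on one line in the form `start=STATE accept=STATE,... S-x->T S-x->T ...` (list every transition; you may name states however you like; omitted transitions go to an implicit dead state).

start=q0 accept=q3 q0-a->q4 q0-b->q1 q0-c->q4 q1-a->q4 q1-b->q4 q1-c->q2 q2-a->q4 q2-b->q4 q2-c->q3 q3-a->q3 q3-b->q3 q3-c->q3 q4-a->q4 q4-b->q4 q4-c->q4

Check the first 3 symbols one by one: q0 through q2 record how many have matched `bcc` so far; any wrong symbol goes to the dead state q4. After all 3 match we enter the accepting sink q3.
A 5-state machine:
        a   b   c  
>  q0   q4  q1  q4 
   q1   q4  q4  q2 
   q2   q4  q4  q3 
 * q3   q3  q3  q3 
   q4   q4  q4  q4 
(> = start, * = accepting)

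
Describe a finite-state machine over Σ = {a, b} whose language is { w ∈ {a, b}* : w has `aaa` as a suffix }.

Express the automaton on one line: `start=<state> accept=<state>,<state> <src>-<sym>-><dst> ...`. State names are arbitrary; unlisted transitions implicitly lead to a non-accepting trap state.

Remember how much of `aaa` the current input suffix matches. State q0 means no match yet; q1 means the last symbol is `a`; q2 means the last 2 symbols are `aa`; q3 means the last 3 symbols are `aaa`. Only q3 accepts. On a mismatch, fall back to the longest proper suffix that is still a prefix of `aaa`.
        a   b  
>  q0   q1  q0 
   q1   q2  q0 
   q2   q3  q0 
 * q3   q3  q0 
(> = start, * = accepting)

start=q0 accept=q3 q0-a->q1 q0-b->q0 q1-a->q2 q1-b->q0 q2-a->q3 q2-b->q0 q3-a->q3 q3-b->q0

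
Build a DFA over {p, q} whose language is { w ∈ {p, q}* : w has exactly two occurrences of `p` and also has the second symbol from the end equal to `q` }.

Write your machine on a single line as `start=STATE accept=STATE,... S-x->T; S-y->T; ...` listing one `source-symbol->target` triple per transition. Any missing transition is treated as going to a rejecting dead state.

start=S0; accept=S6,S7; S0-p->S1; S0-q->S0; S1-p->S2; S1-q->S3; S2-p->S4; S2-q->S5; S3-p->S6; S3-q->S3; S4-p->S4; S4-q->S4; S5-p->S4; S5-q->S7; S6-p->S4; S6-q->S5; S7-p->S4; S7-q->S7

Build one automaton per condition and run them in lockstep. One (4 states) tracks the count of `p`s, saturating at 3; the other (7 states) tracks the last 2 symbols read. Each combined state is a pair, one component from each; accept when both components accept. Equivalent product states are then merged.
With 8 states:
        p   q  
>  S0   S1  S0 
   S1   S2  S3 
   S2   S4  S5 
   S3   S6  S3 
   S4   S4  S4 
   S5   S4  S7 
 * S6   S4  S5 
 * S7   S4  S7 
(> = start, * = accepting)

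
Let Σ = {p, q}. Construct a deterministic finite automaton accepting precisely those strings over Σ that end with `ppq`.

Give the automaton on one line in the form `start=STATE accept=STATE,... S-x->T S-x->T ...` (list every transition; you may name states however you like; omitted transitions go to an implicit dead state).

start=A accept=D A-p->B A-q->A B-p->C B-q->A C-p->C C-q->D D-p->B D-q->A

Let each state record the length of the longest suffix of the input read so far that is also a prefix of `ppq`. B means the last symbol is `p`; C means the last 2 symbols are `pp`; D means the last 3 symbols are `ppq`. Accept only at D, where the string currently ends in `ppq`.
       p  q 
>  A   B  A 
   B   C  A 
   C   C  D 
 * D   B  A 
(> = start, * = accepting)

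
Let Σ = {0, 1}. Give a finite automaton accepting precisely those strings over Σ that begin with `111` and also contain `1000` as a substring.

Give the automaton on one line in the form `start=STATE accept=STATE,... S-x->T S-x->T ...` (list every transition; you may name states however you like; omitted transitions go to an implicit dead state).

start=s0 accept=s11 s0-0->s1 s0-1->s2 s1-0->s1 s1-1->s3 s2-0->s4 s2-1->s5 s3-0->s4 s3-1->s3 s4-0->s6 s4-1->s3 s5-0->s4 s5-1->s7 s6-0->s8 s6-1->s3 s7-0->s9 s7-1->s7 s8-0->s8 s8-1->s8 s9-0->s10 s9-1->s7 s10-0->s11 s10-1->s7 s11-0->s11 s11-1->s11

Run two small machines in parallel and take their product. The first has 5 states tracking whether the input so far still matches the prefix `111`; the second has 5 states tracking whether and how much of `1000` has been seen. A product state is a pair (one from each), accepting exactly when both do.
          0    1  
>  s0     s1   s2 
   s1     s1   s3 
   s2     s4   s5 
   s3     s4   s3 
   s4     s6   s3 
   s5     s4   s7 
   s6     s8   s3 
   s7     s9   s7 
   s8     s8   s8 
   s9    s10   s7 
   s10   s11   s7 
 * s11   s11  s11 
(> = start, * = accepting)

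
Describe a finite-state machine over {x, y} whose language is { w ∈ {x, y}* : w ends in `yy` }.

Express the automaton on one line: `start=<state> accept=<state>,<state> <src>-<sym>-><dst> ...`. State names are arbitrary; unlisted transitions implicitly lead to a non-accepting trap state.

start=q0 accept=q2 q0-x->q0 q0-y->q1 q1-x->q0 q1-y->q2 q2-x->q0 q2-y->q2

Let each state record the length of the longest suffix of the input read so far that is also a prefix of `yy`. q1 means the last symbol is `y`; q2 means the last 2 symbols are `yy`. Accept only at q2, where the string currently ends in `yy`.
With 3 states:
        x   y  
>  q0   q0  q1 
   q1   q0  q2 
 * q2   q0  q2 
(> = start, * = accepting)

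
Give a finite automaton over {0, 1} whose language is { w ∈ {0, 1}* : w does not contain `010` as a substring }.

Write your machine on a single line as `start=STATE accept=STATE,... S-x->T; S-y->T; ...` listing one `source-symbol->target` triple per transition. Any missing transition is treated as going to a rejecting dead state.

start=q0; accept=q0,q1,q2; q0-0->q1; q0-1->q0; q1-0->q1; q1-1->q2; q2-0->q3; q2-1->q0; q3-0->q3; q3-1->q3

This is the complement of 'contains `010`'. Use the same substring-matching states — q0 through q3 holding how much of `010` has just been matched — but flip the accepting set: everything except the trap q3 accepts.
With 4 states:
        0   1  
>* q0   q1  q0 
 * q1   q1  q2 
 * q2   q3  q0 
   q3   q3  q3 
(> = start, * = accepting)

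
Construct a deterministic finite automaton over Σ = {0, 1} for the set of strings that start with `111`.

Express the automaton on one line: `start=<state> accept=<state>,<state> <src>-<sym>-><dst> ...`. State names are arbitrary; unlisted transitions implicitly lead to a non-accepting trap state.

start=S0 accept=S3 S0-0->S4 S0-1->S1 S1-0->S4 S1-1->S2 S2-0->S4 S2-1->S3 S3-0->S3 S3-1->S3 S4-0->S4 S4-1->S4

Walk along `111` while the input agrees: from S0 take `1` to S1, and so on. Any deviation drops to the rejecting sink S4. Once S3 is reached the prefix is confirmed and every continuation is accepted.
A 5-state machine:
        0   1  
>  S0   S4  S1 
   S1   S4  S2 
   S2   S4  S3 
 * S3   S3  S3 
   S4   S4  S4 
(> = start, * = accepting)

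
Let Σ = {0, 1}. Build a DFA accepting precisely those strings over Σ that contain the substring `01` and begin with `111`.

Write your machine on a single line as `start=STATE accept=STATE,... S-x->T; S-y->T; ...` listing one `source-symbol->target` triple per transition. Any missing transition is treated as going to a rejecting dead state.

start=s0; accept=s6; s0-0->s1; s0-1->s2; s1-0->s1; s1-1->s1; s2-0->s1; s2-1->s3; s3-0->s1; s3-1->s4; s4-0->s5; s4-1->s4; s5-0->s5; s5-1->s6; s6-0->s6; s6-1->s6

Run two small machines in parallel and take their product. The first has 3 states tracking whether and how much of `01` has been seen; the second has 5 states tracking whether the input so far still matches the prefix `111`. A product state is a pair (one from each), accepting exactly when both do. Equivalent product states are then merged.
With 7 states:
        0   1  
>  s0   s1  s2 
   s1   s1  s1 
   s2   s1  s3 
   s3   s1  s4 
   s4   s5  s4 
   s5   s5  s6 
 * s6   s6  s6 
(> = start, * = accepting)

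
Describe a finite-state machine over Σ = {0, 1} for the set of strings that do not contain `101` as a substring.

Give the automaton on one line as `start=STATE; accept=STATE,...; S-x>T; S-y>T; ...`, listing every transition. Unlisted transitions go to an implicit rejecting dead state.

This is the complement of 'contains `101`'. Use the same substring-matching states — S0 through S3 holding how much of `101` has just been matched — but flip the accepting set: everything except the trap S3 accepts.
A 4-state machine:
        0   1  
>* S0   S0  S1 
 * S1   S2  S1 
 * S2   S0  S3 
   S3   S3  S3 
(> = start, * = accepting)

start=S0; accept=S0,S1,S2; S0-0>S0; S0-1>S1; S1-0>S2; S1-1>S1; S2-0>S0; S2-1>S3; S3-0>S3; S3-1>S3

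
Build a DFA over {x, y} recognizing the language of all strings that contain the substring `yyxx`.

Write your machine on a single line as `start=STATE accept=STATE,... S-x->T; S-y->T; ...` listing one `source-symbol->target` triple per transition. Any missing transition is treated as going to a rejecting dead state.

States q0..q3 record the length of the longest prefix of `yyxx` that matches the current input suffix. Reaching q4 means `yyxx` has been seen, and we stay there forever. Accept from q4.
A 5-state machine:
        x   y  
>  q0   q0  q1 
   q1   q0  q2 
   q2   q3  q2 
   q3   q4  q1 
 * q4   q4  q4 
(> = start, * = accepting)

start=q0; accept=q4; q0-x->q0; q0-y->q1; q1-x->q0; q1-y->q2; q2-x->q3; q2-y->q2; q3-x->q4; q3-y->q1; q4-x->q4; q4-y->q4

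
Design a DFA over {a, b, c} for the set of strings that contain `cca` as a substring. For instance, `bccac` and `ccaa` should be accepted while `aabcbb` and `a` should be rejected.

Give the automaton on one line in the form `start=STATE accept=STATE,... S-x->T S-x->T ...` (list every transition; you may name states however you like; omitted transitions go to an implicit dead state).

Track how much of `cca` has been matched so far: state q0 is no progress, q3 is the absorbing accept state reached once `cca` has occurred. Intermediate states record partial matches; on a mismatch, fall back to the longest reusable overlap.
        a   b   c  
>  q0   q0  q0  q1 
   q1   q0  q0  q2 
   q2   q3  q0  q2 
 * q3   q3  q3  q3 
(> = start, * = accepting)

start=q0 accept=q3 q0-a->q0 q0-b->q0 q0-c->q1 q1-a->q0 q1-b->q0 q1-c->q2 q2-a->q3 q2-b->q0 q2-c->q2 q3-a->q3 q3-b->q3 q3-c->q3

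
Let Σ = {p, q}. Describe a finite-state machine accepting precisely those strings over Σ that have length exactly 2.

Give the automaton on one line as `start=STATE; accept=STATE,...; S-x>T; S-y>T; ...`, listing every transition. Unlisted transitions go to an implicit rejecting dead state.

start=S0; accept=S2; S0-p>S1; S0-q>S1; S1-p>S2; S1-q>S2; S2-p>S3; S2-q>S3; S3-p>S3; S3-q>S3

Count input length up to 3: every symbol moves from S0 toward S3, which means 'more than 2' and absorbs. Accept from {S2}.
        p   q  
>  S0   S1  S1 
   S1   S2  S2 
 * S2   S3  S3 
   S3   S3  S3 
(> = start, * = accepting)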